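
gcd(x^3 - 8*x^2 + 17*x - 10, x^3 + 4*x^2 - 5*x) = x - 1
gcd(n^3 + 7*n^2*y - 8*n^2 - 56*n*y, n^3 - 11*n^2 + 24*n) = n^2 - 8*n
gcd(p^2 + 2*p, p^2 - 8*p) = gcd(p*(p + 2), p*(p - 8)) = p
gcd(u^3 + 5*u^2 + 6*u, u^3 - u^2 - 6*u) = u^2 + 2*u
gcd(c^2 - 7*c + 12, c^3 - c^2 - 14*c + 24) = c - 3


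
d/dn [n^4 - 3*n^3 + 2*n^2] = n*(4*n^2 - 9*n + 4)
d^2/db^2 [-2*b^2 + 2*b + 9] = -4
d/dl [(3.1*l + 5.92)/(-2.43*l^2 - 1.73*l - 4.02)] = (7.533*l^2 + 28.7712*l - 2.2204)/(5.9049*l^4 + 8.4078*l^3 + 22.5301*l^2 + 13.9092*l + 16.1604)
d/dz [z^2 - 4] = 2*z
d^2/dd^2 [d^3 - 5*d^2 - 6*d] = 6*d - 10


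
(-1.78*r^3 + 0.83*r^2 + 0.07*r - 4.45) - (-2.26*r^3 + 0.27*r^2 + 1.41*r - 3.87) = 0.48*r^3 + 0.56*r^2 - 1.34*r - 0.58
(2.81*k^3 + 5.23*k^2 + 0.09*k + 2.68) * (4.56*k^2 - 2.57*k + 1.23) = 12.8136*k^5 + 16.6271*k^4 - 9.5744*k^3 + 18.4224*k^2 - 6.7769*k + 3.2964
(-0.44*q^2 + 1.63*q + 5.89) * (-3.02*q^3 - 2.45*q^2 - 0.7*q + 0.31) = 1.3288*q^5 - 3.8446*q^4 - 21.4733*q^3 - 15.7079*q^2 - 3.6177*q + 1.8259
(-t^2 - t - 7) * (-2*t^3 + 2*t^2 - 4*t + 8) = 2*t^5 + 16*t^3 - 18*t^2 + 20*t - 56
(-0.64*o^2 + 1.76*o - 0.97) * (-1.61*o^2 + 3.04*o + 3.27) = 1.0304*o^4 - 4.7792*o^3 + 4.8193*o^2 + 2.8064*o - 3.1719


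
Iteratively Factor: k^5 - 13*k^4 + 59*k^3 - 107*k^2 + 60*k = (k - 4)*(k^4 - 9*k^3 + 23*k^2 - 15*k) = k*(k - 4)*(k^3 - 9*k^2 + 23*k - 15) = k*(k - 4)*(k - 1)*(k^2 - 8*k + 15) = k*(k - 5)*(k - 4)*(k - 1)*(k - 3)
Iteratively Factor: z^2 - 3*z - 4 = (z + 1)*(z - 4)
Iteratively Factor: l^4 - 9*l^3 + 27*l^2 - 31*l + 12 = (l - 1)*(l^3 - 8*l^2 + 19*l - 12) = (l - 1)^2*(l^2 - 7*l + 12) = (l - 4)*(l - 1)^2*(l - 3)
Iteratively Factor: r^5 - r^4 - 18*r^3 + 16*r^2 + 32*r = (r - 4)*(r^4 + 3*r^3 - 6*r^2 - 8*r) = (r - 4)*(r + 4)*(r^3 - r^2 - 2*r) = (r - 4)*(r - 2)*(r + 4)*(r^2 + r) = (r - 4)*(r - 2)*(r + 1)*(r + 4)*(r)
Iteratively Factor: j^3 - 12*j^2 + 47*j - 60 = (j - 3)*(j^2 - 9*j + 20) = (j - 4)*(j - 3)*(j - 5)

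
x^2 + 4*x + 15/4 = (x + 3/2)*(x + 5/2)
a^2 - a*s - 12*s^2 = (a - 4*s)*(a + 3*s)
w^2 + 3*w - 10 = (w - 2)*(w + 5)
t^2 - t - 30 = (t - 6)*(t + 5)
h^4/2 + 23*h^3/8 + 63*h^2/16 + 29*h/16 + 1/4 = (h/2 + 1/2)*(h + 1/4)*(h + 1/2)*(h + 4)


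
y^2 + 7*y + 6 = (y + 1)*(y + 6)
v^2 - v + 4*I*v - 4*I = (v - 1)*(v + 4*I)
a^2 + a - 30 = (a - 5)*(a + 6)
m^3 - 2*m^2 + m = m*(m - 1)^2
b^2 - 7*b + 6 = (b - 6)*(b - 1)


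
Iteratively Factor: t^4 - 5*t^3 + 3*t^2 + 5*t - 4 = (t + 1)*(t^3 - 6*t^2 + 9*t - 4) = (t - 1)*(t + 1)*(t^2 - 5*t + 4) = (t - 1)^2*(t + 1)*(t - 4)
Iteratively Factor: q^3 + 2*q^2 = (q)*(q^2 + 2*q) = q*(q + 2)*(q)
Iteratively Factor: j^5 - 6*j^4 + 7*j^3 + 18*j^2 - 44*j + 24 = (j - 3)*(j^4 - 3*j^3 - 2*j^2 + 12*j - 8) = (j - 3)*(j - 2)*(j^3 - j^2 - 4*j + 4) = (j - 3)*(j - 2)*(j - 1)*(j^2 - 4) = (j - 3)*(j - 2)^2*(j - 1)*(j + 2)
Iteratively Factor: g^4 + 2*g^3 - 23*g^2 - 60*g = (g + 3)*(g^3 - g^2 - 20*g) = g*(g + 3)*(g^2 - g - 20) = g*(g + 3)*(g + 4)*(g - 5)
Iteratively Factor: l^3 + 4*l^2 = (l)*(l^2 + 4*l) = l^2*(l + 4)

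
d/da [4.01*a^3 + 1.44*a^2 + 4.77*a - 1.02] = 12.03*a^2 + 2.88*a + 4.77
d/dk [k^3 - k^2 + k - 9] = 3*k^2 - 2*k + 1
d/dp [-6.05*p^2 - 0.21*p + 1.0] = -12.1*p - 0.21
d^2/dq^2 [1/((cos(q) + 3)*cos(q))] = (-(1 - cos(2*q))^2 + 45*cos(q)/4 - 11*cos(2*q)/2 - 9*cos(3*q)/4 + 33/2)/((cos(q) + 3)^3*cos(q)^3)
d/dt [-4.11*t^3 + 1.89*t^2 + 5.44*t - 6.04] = -12.33*t^2 + 3.78*t + 5.44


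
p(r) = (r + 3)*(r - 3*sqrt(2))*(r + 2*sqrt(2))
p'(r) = (r + 3)*(r - 3*sqrt(2)) + (r + 3)*(r + 2*sqrt(2)) + (r - 3*sqrt(2))*(r + 2*sqrt(2)) = 3*r^2 - 2*sqrt(2)*r + 6*r - 12 - 3*sqrt(2)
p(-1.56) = -10.60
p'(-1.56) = -13.89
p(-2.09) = -4.26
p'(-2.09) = -9.77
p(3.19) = -39.22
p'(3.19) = 24.40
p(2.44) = -51.66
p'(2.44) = 9.36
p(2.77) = -47.57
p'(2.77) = 15.56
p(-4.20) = -13.90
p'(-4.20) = 23.36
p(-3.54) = -2.99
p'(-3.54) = 10.12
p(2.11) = -53.82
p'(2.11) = 3.81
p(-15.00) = -2810.56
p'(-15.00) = 611.18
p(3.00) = -43.46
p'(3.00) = 20.27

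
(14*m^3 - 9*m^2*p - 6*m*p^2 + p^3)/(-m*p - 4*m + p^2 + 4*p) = (-14*m^2 - 5*m*p + p^2)/(p + 4)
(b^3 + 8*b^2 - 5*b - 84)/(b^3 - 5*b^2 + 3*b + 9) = (b^2 + 11*b + 28)/(b^2 - 2*b - 3)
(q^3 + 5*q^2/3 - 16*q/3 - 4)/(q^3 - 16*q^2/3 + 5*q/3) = (3*q^3 + 5*q^2 - 16*q - 12)/(q*(3*q^2 - 16*q + 5))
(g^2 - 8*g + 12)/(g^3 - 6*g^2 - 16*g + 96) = (g - 2)/(g^2 - 16)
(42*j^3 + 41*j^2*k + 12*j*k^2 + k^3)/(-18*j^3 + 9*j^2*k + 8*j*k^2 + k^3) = (-14*j^2 - 9*j*k - k^2)/(6*j^2 - 5*j*k - k^2)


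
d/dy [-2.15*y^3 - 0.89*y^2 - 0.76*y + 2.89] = -6.45*y^2 - 1.78*y - 0.76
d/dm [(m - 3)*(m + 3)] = 2*m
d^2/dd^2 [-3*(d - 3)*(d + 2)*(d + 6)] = -18*d - 30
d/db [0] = 0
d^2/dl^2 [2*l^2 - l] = 4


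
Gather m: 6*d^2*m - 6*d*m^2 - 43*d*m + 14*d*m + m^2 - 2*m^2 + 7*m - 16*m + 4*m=m^2*(-6*d - 1) + m*(6*d^2 - 29*d - 5)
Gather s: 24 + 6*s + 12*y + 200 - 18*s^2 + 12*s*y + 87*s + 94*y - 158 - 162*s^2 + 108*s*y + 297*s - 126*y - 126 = -180*s^2 + s*(120*y + 390) - 20*y - 60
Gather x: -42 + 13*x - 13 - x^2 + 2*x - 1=-x^2 + 15*x - 56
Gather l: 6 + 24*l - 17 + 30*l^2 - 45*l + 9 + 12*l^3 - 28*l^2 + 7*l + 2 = 12*l^3 + 2*l^2 - 14*l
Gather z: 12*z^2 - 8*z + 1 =12*z^2 - 8*z + 1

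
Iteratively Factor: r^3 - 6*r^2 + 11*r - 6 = (r - 2)*(r^2 - 4*r + 3) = (r - 2)*(r - 1)*(r - 3)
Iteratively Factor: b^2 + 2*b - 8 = (b + 4)*(b - 2)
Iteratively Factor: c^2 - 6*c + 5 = (c - 1)*(c - 5)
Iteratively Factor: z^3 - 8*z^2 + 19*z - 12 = (z - 4)*(z^2 - 4*z + 3) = (z - 4)*(z - 1)*(z - 3)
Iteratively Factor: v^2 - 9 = (v + 3)*(v - 3)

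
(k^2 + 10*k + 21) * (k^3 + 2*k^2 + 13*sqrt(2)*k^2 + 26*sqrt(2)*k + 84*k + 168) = k^5 + 12*k^4 + 13*sqrt(2)*k^4 + 125*k^3 + 156*sqrt(2)*k^3 + 533*sqrt(2)*k^2 + 1050*k^2 + 546*sqrt(2)*k + 3444*k + 3528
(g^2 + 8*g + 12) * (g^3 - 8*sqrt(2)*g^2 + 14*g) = g^5 - 8*sqrt(2)*g^4 + 8*g^4 - 64*sqrt(2)*g^3 + 26*g^3 - 96*sqrt(2)*g^2 + 112*g^2 + 168*g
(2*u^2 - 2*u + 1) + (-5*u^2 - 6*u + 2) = -3*u^2 - 8*u + 3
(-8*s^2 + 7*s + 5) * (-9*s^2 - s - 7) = 72*s^4 - 55*s^3 + 4*s^2 - 54*s - 35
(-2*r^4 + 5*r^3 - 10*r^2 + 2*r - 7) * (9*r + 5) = -18*r^5 + 35*r^4 - 65*r^3 - 32*r^2 - 53*r - 35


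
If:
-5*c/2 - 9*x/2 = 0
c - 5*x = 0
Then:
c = 0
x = 0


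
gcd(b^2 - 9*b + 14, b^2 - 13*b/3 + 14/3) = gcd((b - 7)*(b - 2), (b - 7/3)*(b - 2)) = b - 2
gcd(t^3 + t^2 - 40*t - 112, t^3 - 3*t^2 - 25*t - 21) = t - 7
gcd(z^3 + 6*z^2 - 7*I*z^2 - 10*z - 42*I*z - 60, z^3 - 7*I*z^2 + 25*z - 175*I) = z - 5*I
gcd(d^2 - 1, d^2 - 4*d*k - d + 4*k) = d - 1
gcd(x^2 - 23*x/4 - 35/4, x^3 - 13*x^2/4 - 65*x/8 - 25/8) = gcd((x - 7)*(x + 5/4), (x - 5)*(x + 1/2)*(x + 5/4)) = x + 5/4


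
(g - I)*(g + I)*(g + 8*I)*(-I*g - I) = -I*g^4 + 8*g^3 - I*g^3 + 8*g^2 - I*g^2 + 8*g - I*g + 8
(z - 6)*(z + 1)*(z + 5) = z^3 - 31*z - 30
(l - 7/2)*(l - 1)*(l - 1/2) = l^3 - 5*l^2 + 23*l/4 - 7/4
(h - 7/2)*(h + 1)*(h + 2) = h^3 - h^2/2 - 17*h/2 - 7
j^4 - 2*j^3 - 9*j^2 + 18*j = j*(j - 3)*(j - 2)*(j + 3)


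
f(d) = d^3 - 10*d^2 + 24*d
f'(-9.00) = 447.00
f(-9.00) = -1755.00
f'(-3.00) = 111.00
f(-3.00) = -189.00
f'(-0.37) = 31.81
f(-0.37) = -10.30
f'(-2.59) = 95.92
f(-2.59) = -146.61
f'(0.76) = 10.53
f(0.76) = 12.90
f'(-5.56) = 227.94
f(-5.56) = -614.46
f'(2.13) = -4.99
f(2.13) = 15.41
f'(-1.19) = 52.05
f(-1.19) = -44.41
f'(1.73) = -1.62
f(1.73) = 16.77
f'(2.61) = -7.76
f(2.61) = 12.30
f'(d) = 3*d^2 - 20*d + 24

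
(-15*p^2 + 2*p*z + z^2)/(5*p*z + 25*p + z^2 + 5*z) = (-3*p + z)/(z + 5)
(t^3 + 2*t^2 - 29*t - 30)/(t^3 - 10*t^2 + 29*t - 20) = (t^2 + 7*t + 6)/(t^2 - 5*t + 4)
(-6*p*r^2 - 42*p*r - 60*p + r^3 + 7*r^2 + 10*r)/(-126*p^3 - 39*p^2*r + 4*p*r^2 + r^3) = (r^2 + 7*r + 10)/(21*p^2 + 10*p*r + r^2)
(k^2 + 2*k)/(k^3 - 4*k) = 1/(k - 2)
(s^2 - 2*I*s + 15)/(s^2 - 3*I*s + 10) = (s + 3*I)/(s + 2*I)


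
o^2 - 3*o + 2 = (o - 2)*(o - 1)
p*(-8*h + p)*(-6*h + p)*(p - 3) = 48*h^2*p^2 - 144*h^2*p - 14*h*p^3 + 42*h*p^2 + p^4 - 3*p^3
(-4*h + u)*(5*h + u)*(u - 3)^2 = -20*h^2*u^2 + 120*h^2*u - 180*h^2 + h*u^3 - 6*h*u^2 + 9*h*u + u^4 - 6*u^3 + 9*u^2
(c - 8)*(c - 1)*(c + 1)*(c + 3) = c^4 - 5*c^3 - 25*c^2 + 5*c + 24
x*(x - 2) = x^2 - 2*x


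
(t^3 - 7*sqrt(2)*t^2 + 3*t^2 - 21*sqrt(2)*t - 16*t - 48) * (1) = t^3 - 7*sqrt(2)*t^2 + 3*t^2 - 21*sqrt(2)*t - 16*t - 48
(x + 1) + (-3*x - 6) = -2*x - 5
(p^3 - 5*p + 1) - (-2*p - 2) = p^3 - 3*p + 3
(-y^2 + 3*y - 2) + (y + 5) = -y^2 + 4*y + 3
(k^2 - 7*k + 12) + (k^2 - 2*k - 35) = 2*k^2 - 9*k - 23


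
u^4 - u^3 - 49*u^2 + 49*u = u*(u - 7)*(u - 1)*(u + 7)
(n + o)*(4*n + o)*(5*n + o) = 20*n^3 + 29*n^2*o + 10*n*o^2 + o^3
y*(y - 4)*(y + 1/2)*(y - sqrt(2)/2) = y^4 - 7*y^3/2 - sqrt(2)*y^3/2 - 2*y^2 + 7*sqrt(2)*y^2/4 + sqrt(2)*y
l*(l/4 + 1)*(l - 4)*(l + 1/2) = l^4/4 + l^3/8 - 4*l^2 - 2*l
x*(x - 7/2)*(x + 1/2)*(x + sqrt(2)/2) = x^4 - 3*x^3 + sqrt(2)*x^3/2 - 3*sqrt(2)*x^2/2 - 7*x^2/4 - 7*sqrt(2)*x/8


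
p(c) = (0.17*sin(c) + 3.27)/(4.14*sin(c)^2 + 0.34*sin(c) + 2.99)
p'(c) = (-8.28*sin(c)*cos(c) - 0.34*cos(c))*(0.17*sin(c) + 3.27)/(4.14*sin(c)^2 + 0.34*sin(c) + 2.99)^2 + 0.17*cos(c)/(4.14*sin(c)^2 + 0.34*sin(c) + 2.99)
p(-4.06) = 0.58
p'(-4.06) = 0.40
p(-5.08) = 0.50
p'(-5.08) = -0.20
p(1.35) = 0.47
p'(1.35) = -0.11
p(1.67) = 0.46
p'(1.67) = 0.05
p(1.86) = 0.48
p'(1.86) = 0.15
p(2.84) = 0.96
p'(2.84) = 0.70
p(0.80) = 0.63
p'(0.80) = -0.49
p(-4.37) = 0.49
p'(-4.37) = 0.18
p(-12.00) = 0.77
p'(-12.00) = -0.68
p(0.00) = 1.09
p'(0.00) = -0.07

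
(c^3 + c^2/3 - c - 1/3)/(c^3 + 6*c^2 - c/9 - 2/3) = 3*(c^2 - 1)/(3*c^2 + 17*c - 6)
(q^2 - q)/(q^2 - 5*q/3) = 3*(q - 1)/(3*q - 5)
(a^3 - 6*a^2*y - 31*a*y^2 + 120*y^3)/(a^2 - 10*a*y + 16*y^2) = (-a^2 - 2*a*y + 15*y^2)/(-a + 2*y)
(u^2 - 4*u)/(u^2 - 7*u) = (u - 4)/(u - 7)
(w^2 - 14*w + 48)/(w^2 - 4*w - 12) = (w - 8)/(w + 2)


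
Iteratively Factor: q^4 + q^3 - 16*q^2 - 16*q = (q)*(q^3 + q^2 - 16*q - 16) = q*(q - 4)*(q^2 + 5*q + 4) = q*(q - 4)*(q + 4)*(q + 1)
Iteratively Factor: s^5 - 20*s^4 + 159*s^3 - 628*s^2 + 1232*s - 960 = (s - 3)*(s^4 - 17*s^3 + 108*s^2 - 304*s + 320) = (s - 4)*(s - 3)*(s^3 - 13*s^2 + 56*s - 80) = (s - 5)*(s - 4)*(s - 3)*(s^2 - 8*s + 16) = (s - 5)*(s - 4)^2*(s - 3)*(s - 4)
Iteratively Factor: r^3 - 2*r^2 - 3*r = (r - 3)*(r^2 + r) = (r - 3)*(r + 1)*(r)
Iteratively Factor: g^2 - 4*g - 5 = (g + 1)*(g - 5)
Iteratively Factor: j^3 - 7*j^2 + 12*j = (j - 4)*(j^2 - 3*j) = (j - 4)*(j - 3)*(j)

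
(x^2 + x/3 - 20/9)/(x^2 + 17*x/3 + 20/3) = (x - 4/3)/(x + 4)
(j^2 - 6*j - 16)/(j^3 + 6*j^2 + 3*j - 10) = (j - 8)/(j^2 + 4*j - 5)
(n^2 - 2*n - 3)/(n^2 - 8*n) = (n^2 - 2*n - 3)/(n*(n - 8))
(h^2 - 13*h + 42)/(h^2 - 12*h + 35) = (h - 6)/(h - 5)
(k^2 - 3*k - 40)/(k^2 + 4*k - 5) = (k - 8)/(k - 1)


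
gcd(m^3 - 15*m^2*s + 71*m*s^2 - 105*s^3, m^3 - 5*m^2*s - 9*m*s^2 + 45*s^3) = m^2 - 8*m*s + 15*s^2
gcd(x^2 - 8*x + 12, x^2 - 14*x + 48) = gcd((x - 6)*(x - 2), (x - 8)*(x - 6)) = x - 6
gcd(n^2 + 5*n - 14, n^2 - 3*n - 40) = 1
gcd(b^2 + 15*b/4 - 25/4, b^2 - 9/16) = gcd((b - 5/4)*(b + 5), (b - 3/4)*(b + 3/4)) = 1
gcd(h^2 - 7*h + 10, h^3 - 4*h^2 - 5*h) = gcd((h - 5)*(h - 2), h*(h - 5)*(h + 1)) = h - 5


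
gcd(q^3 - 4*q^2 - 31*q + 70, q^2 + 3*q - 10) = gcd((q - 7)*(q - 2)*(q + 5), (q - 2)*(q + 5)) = q^2 + 3*q - 10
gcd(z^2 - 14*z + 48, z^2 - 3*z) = 1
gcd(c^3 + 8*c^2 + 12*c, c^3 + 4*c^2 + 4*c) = c^2 + 2*c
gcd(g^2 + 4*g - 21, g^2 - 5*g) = 1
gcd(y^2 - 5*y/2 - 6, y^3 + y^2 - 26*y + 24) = y - 4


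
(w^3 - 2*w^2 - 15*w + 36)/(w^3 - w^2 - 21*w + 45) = (w + 4)/(w + 5)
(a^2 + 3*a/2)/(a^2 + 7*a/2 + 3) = a/(a + 2)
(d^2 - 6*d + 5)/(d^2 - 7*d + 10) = (d - 1)/(d - 2)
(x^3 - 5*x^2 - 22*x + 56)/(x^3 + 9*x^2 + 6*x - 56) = (x - 7)/(x + 7)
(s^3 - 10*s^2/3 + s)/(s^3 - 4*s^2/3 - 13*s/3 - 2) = s*(3*s - 1)/(3*s^2 + 5*s + 2)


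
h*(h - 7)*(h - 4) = h^3 - 11*h^2 + 28*h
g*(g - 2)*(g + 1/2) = g^3 - 3*g^2/2 - g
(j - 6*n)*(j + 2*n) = j^2 - 4*j*n - 12*n^2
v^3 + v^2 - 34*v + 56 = (v - 4)*(v - 2)*(v + 7)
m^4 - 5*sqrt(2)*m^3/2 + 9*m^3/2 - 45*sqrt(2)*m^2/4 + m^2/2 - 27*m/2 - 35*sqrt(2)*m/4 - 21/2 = (m + 1)*(m + 7/2)*(m - 3*sqrt(2))*(m + sqrt(2)/2)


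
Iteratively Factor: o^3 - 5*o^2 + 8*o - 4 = (o - 2)*(o^2 - 3*o + 2) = (o - 2)^2*(o - 1)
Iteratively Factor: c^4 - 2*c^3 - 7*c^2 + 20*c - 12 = (c - 2)*(c^3 - 7*c + 6) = (c - 2)*(c + 3)*(c^2 - 3*c + 2) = (c - 2)*(c - 1)*(c + 3)*(c - 2)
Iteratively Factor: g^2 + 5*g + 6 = (g + 3)*(g + 2)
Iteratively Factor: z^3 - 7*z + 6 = (z + 3)*(z^2 - 3*z + 2) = (z - 1)*(z + 3)*(z - 2)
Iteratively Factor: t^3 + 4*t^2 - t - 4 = (t + 4)*(t^2 - 1) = (t - 1)*(t + 4)*(t + 1)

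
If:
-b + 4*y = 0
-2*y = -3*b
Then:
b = 0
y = 0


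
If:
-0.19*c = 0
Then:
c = 0.00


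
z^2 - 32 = (z - 4*sqrt(2))*(z + 4*sqrt(2))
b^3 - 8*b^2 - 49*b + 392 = (b - 8)*(b - 7)*(b + 7)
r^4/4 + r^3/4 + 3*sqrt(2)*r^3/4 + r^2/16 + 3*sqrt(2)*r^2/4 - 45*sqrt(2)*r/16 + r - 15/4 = (r/2 + sqrt(2)/2)*(r/2 + sqrt(2))*(r - 3/2)*(r + 5/2)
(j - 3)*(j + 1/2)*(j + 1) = j^3 - 3*j^2/2 - 4*j - 3/2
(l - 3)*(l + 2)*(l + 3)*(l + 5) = l^4 + 7*l^3 + l^2 - 63*l - 90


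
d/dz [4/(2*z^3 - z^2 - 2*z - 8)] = 8*(-3*z^2 + z + 1)/(-2*z^3 + z^2 + 2*z + 8)^2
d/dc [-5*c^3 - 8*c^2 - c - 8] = -15*c^2 - 16*c - 1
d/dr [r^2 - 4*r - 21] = 2*r - 4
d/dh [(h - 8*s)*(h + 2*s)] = 2*h - 6*s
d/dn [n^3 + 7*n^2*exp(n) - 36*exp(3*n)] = 7*n^2*exp(n) + 3*n^2 + 14*n*exp(n) - 108*exp(3*n)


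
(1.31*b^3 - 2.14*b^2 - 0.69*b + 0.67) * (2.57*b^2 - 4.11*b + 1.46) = 3.3667*b^5 - 10.8839*b^4 + 8.9347*b^3 + 1.4334*b^2 - 3.7611*b + 0.9782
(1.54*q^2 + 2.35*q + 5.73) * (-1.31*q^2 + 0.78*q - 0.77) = -2.0174*q^4 - 1.8773*q^3 - 6.8591*q^2 + 2.6599*q - 4.4121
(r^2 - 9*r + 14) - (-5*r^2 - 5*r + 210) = 6*r^2 - 4*r - 196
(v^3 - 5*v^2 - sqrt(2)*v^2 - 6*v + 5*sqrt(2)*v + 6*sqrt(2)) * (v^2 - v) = v^5 - 6*v^4 - sqrt(2)*v^4 - v^3 + 6*sqrt(2)*v^3 + sqrt(2)*v^2 + 6*v^2 - 6*sqrt(2)*v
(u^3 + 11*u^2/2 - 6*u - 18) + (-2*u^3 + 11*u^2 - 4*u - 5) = -u^3 + 33*u^2/2 - 10*u - 23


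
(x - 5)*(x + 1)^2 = x^3 - 3*x^2 - 9*x - 5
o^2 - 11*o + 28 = (o - 7)*(o - 4)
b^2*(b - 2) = b^3 - 2*b^2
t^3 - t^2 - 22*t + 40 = (t - 4)*(t - 2)*(t + 5)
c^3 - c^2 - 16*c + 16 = (c - 4)*(c - 1)*(c + 4)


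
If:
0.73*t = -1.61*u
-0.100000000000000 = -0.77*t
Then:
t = 0.13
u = -0.06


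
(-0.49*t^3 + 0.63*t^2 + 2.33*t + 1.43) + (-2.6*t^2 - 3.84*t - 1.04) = -0.49*t^3 - 1.97*t^2 - 1.51*t + 0.39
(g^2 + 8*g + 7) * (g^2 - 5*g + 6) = g^4 + 3*g^3 - 27*g^2 + 13*g + 42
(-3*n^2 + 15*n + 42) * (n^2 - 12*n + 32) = -3*n^4 + 51*n^3 - 234*n^2 - 24*n + 1344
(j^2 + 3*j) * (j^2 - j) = j^4 + 2*j^3 - 3*j^2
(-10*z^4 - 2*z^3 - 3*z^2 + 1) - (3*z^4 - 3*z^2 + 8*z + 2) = -13*z^4 - 2*z^3 - 8*z - 1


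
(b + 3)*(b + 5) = b^2 + 8*b + 15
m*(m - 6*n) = m^2 - 6*m*n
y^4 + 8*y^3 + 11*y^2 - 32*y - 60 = (y - 2)*(y + 2)*(y + 3)*(y + 5)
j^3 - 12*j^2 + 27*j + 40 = (j - 8)*(j - 5)*(j + 1)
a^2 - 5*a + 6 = (a - 3)*(a - 2)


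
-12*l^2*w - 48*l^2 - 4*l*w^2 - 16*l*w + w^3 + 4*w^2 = (-6*l + w)*(2*l + w)*(w + 4)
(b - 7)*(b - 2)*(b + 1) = b^3 - 8*b^2 + 5*b + 14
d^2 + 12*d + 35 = (d + 5)*(d + 7)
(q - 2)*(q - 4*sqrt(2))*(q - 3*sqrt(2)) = q^3 - 7*sqrt(2)*q^2 - 2*q^2 + 14*sqrt(2)*q + 24*q - 48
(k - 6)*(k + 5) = k^2 - k - 30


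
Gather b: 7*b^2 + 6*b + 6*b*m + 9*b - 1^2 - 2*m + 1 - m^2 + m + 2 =7*b^2 + b*(6*m + 15) - m^2 - m + 2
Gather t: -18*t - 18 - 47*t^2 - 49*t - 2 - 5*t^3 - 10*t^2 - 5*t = -5*t^3 - 57*t^2 - 72*t - 20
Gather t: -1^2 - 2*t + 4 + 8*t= 6*t + 3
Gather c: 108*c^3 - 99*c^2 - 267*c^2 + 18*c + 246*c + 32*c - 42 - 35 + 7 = 108*c^3 - 366*c^2 + 296*c - 70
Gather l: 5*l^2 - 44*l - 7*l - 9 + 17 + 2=5*l^2 - 51*l + 10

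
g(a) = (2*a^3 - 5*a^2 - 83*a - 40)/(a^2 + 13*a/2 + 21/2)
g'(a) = (-2*a - 13/2)*(2*a^3 - 5*a^2 - 83*a - 40)/(a^2 + 13*a/2 + 21/2)^2 + (6*a^2 - 10*a - 83)/(a^2 + 13*a/2 + 21/2) = 2*(4*a^4 + 52*a^3 + 227*a^2 - 50*a - 1223)/(4*a^4 + 52*a^3 + 253*a^2 + 546*a + 441)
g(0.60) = -6.18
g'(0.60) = -2.66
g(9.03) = 1.83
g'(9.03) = 1.80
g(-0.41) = -0.87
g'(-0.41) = -9.12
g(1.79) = -7.62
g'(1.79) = -0.19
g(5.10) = -4.71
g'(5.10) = 1.45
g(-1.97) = 56.36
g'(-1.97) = -116.94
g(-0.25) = -2.19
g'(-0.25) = -7.49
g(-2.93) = 2755.84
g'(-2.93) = -44258.84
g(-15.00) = -48.33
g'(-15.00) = 2.04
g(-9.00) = -35.03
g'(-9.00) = 2.73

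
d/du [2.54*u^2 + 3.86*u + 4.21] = 5.08*u + 3.86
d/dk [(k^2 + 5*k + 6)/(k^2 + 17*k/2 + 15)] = 2*(7*k^2 + 36*k + 48)/(4*k^4 + 68*k^3 + 409*k^2 + 1020*k + 900)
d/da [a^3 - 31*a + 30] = 3*a^2 - 31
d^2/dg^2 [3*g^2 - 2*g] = 6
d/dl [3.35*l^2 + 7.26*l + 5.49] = 6.7*l + 7.26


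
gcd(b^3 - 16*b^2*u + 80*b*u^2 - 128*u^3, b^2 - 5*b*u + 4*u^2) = -b + 4*u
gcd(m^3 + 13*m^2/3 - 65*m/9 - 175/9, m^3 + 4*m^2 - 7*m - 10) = m + 5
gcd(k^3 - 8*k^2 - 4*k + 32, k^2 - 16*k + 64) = k - 8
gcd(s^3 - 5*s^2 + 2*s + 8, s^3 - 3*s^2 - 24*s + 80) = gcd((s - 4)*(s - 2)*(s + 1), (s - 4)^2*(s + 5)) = s - 4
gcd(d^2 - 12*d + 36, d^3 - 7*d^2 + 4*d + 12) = d - 6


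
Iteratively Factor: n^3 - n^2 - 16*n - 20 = (n + 2)*(n^2 - 3*n - 10) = (n + 2)^2*(n - 5)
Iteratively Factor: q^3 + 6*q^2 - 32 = (q + 4)*(q^2 + 2*q - 8) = (q + 4)^2*(q - 2)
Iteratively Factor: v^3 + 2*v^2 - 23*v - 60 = (v - 5)*(v^2 + 7*v + 12) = (v - 5)*(v + 3)*(v + 4)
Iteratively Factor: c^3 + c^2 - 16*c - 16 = (c - 4)*(c^2 + 5*c + 4) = (c - 4)*(c + 4)*(c + 1)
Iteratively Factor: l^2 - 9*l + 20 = (l - 4)*(l - 5)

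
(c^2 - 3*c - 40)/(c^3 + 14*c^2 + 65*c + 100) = (c - 8)/(c^2 + 9*c + 20)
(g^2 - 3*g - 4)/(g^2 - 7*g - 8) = (g - 4)/(g - 8)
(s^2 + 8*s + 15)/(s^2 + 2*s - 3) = (s + 5)/(s - 1)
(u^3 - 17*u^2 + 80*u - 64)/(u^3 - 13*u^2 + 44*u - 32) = (u - 8)/(u - 4)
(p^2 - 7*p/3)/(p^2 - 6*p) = (p - 7/3)/(p - 6)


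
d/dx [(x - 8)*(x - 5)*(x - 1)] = 3*x^2 - 28*x + 53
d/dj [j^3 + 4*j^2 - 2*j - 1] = 3*j^2 + 8*j - 2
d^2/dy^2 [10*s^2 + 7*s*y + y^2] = 2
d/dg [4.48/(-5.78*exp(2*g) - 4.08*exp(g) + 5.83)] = (51.7888*exp(g) + 18.2784)*exp(g)/(5.78*exp(2*g) + 4.08*exp(g) - 5.83)^2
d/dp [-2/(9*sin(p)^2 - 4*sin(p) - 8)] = 4*(9*sin(p) - 2)*cos(p)/(-9*sin(p)^2 + 4*sin(p) + 8)^2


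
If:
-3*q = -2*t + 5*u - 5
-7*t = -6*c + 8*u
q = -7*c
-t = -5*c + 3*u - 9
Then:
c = 197/42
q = -197/6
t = -283/21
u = 643/42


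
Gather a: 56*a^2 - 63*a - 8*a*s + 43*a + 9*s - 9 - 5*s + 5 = 56*a^2 + a*(-8*s - 20) + 4*s - 4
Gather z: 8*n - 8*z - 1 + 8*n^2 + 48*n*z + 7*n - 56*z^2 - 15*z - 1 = 8*n^2 + 15*n - 56*z^2 + z*(48*n - 23) - 2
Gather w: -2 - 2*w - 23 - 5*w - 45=-7*w - 70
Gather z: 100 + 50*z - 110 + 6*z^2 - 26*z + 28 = 6*z^2 + 24*z + 18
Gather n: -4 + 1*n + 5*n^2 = 5*n^2 + n - 4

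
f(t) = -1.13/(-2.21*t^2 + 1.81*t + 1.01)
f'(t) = -1.13*(4.42*t - 1.81)/(-2.21*t^2 + 1.81*t + 1.01)^2 = (2.0453 - 4.9946*t)/(-2.21*t^2 + 1.81*t + 1.01)^2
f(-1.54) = 0.16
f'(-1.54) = 0.20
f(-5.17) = 0.02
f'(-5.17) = 0.01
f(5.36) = 0.02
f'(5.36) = -0.01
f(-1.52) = 0.17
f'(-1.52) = 0.21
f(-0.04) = -1.21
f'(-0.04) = 2.57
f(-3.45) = 0.04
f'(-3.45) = 0.02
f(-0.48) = 3.07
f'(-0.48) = 32.81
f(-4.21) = 0.02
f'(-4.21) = 0.01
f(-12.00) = 0.00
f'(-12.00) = 0.00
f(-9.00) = 0.01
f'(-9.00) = 0.00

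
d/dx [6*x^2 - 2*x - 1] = 12*x - 2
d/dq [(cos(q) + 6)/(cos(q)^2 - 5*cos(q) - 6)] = (cos(q)^2 + 12*cos(q) - 24)*sin(q)/(sin(q)^2 + 5*cos(q) + 5)^2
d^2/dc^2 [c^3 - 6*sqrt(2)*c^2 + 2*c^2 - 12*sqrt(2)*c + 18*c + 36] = 6*c - 12*sqrt(2) + 4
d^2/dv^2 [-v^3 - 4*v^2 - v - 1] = -6*v - 8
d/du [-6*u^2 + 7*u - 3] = 7 - 12*u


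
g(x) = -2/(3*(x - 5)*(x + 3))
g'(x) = 2/(3*(x - 5)*(x + 3)^2) + 2/(3*(x - 5)^2*(x + 3)) = 4*(x - 1)/(3*(x - 5)^2*(x + 3)^2)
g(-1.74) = 0.08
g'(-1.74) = -0.05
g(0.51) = 0.04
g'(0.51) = -0.00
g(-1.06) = 0.06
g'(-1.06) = -0.02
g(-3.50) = -0.16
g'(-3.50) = -0.33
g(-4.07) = -0.07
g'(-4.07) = -0.07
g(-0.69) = 0.05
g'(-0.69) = -0.01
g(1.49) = 0.04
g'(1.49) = 0.00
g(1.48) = 0.04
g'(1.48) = 0.00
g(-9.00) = -0.00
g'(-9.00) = 0.00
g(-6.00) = -0.02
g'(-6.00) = -0.00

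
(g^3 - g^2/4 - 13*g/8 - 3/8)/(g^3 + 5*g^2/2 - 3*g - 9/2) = (g + 1/4)/(g + 3)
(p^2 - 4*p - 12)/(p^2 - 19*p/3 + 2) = 3*(p + 2)/(3*p - 1)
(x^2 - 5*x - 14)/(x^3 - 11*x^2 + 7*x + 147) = (x + 2)/(x^2 - 4*x - 21)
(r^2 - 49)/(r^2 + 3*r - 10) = (r^2 - 49)/(r^2 + 3*r - 10)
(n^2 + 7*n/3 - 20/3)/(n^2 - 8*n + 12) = (3*n^2 + 7*n - 20)/(3*(n^2 - 8*n + 12))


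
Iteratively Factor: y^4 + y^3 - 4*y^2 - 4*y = (y)*(y^3 + y^2 - 4*y - 4) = y*(y + 2)*(y^2 - y - 2) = y*(y + 1)*(y + 2)*(y - 2)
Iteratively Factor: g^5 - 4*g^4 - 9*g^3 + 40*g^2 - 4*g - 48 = (g - 2)*(g^4 - 2*g^3 - 13*g^2 + 14*g + 24) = (g - 4)*(g - 2)*(g^3 + 2*g^2 - 5*g - 6) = (g - 4)*(g - 2)*(g + 1)*(g^2 + g - 6) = (g - 4)*(g - 2)^2*(g + 1)*(g + 3)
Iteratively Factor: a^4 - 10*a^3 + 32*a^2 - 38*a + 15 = (a - 1)*(a^3 - 9*a^2 + 23*a - 15) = (a - 1)^2*(a^2 - 8*a + 15) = (a - 5)*(a - 1)^2*(a - 3)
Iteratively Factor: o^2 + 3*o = (o + 3)*(o)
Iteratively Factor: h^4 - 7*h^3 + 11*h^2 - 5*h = (h)*(h^3 - 7*h^2 + 11*h - 5) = h*(h - 1)*(h^2 - 6*h + 5) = h*(h - 1)^2*(h - 5)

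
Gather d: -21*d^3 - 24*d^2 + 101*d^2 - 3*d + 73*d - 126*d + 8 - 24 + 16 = -21*d^3 + 77*d^2 - 56*d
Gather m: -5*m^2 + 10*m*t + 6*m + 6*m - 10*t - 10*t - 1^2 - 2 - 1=-5*m^2 + m*(10*t + 12) - 20*t - 4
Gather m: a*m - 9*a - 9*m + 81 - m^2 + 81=-9*a - m^2 + m*(a - 9) + 162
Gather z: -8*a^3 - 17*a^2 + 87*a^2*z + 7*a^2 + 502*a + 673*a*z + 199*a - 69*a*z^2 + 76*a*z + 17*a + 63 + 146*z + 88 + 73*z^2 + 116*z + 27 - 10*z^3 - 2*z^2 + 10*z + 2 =-8*a^3 - 10*a^2 + 718*a - 10*z^3 + z^2*(71 - 69*a) + z*(87*a^2 + 749*a + 272) + 180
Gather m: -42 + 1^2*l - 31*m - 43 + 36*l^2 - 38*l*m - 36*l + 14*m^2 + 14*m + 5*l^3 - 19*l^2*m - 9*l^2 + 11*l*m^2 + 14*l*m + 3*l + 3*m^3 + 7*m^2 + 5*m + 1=5*l^3 + 27*l^2 - 32*l + 3*m^3 + m^2*(11*l + 21) + m*(-19*l^2 - 24*l - 12) - 84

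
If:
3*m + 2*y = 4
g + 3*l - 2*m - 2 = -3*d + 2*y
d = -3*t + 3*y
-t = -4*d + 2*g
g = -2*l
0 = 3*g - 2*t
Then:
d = 294/67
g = 336/67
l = -168/67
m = -312/67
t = 504/67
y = 602/67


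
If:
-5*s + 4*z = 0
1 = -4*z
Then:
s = -1/5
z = -1/4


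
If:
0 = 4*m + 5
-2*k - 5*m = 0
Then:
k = 25/8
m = -5/4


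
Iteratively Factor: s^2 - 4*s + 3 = (s - 3)*(s - 1)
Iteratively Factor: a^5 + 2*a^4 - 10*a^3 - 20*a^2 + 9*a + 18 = (a + 2)*(a^4 - 10*a^2 + 9) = (a + 1)*(a + 2)*(a^3 - a^2 - 9*a + 9) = (a + 1)*(a + 2)*(a + 3)*(a^2 - 4*a + 3) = (a - 3)*(a + 1)*(a + 2)*(a + 3)*(a - 1)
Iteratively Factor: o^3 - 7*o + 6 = (o - 1)*(o^2 + o - 6) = (o - 1)*(o + 3)*(o - 2)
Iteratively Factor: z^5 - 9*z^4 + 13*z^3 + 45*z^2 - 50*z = (z + 2)*(z^4 - 11*z^3 + 35*z^2 - 25*z) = (z - 5)*(z + 2)*(z^3 - 6*z^2 + 5*z) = z*(z - 5)*(z + 2)*(z^2 - 6*z + 5) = z*(z - 5)*(z - 1)*(z + 2)*(z - 5)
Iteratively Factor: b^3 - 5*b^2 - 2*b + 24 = (b - 4)*(b^2 - b - 6) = (b - 4)*(b - 3)*(b + 2)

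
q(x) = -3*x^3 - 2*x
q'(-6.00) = -326.00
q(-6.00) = 660.00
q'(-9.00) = -731.00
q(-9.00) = 2205.00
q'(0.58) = -5.03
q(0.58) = -1.75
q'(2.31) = -50.02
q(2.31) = -41.60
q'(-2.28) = -48.79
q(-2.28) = 40.12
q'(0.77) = -7.34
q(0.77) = -2.91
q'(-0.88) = -8.97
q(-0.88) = 3.80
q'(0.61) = -5.35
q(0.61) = -1.90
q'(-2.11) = -42.07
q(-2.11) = 32.40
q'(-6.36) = -366.05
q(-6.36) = 784.50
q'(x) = -9*x^2 - 2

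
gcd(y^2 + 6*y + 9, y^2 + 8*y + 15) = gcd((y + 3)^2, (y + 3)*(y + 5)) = y + 3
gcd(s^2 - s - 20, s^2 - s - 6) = 1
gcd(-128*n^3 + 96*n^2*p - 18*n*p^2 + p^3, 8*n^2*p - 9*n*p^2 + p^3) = -8*n + p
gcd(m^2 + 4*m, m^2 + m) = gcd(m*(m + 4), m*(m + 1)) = m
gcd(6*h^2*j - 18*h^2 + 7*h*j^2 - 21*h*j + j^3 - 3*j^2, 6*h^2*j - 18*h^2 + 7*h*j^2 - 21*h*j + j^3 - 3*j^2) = 6*h^2*j - 18*h^2 + 7*h*j^2 - 21*h*j + j^3 - 3*j^2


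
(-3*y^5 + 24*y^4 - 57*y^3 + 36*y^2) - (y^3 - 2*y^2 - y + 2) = -3*y^5 + 24*y^4 - 58*y^3 + 38*y^2 + y - 2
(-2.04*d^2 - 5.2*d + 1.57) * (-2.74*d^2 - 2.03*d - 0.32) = 5.5896*d^4 + 18.3892*d^3 + 6.907*d^2 - 1.5231*d - 0.5024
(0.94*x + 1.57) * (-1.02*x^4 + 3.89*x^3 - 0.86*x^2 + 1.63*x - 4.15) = -0.9588*x^5 + 2.0552*x^4 + 5.2989*x^3 + 0.182*x^2 - 1.3419*x - 6.5155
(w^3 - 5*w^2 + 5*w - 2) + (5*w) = w^3 - 5*w^2 + 10*w - 2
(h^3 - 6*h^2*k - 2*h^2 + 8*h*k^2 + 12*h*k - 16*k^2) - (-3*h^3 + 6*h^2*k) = 4*h^3 - 12*h^2*k - 2*h^2 + 8*h*k^2 + 12*h*k - 16*k^2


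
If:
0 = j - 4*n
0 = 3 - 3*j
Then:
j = 1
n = 1/4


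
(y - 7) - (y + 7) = -14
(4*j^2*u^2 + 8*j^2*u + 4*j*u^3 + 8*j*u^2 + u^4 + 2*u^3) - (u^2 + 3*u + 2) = 4*j^2*u^2 + 8*j^2*u + 4*j*u^3 + 8*j*u^2 + u^4 + 2*u^3 - u^2 - 3*u - 2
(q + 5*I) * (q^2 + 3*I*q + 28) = q^3 + 8*I*q^2 + 13*q + 140*I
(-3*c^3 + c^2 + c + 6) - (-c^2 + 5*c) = -3*c^3 + 2*c^2 - 4*c + 6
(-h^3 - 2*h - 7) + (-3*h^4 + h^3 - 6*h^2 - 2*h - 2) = -3*h^4 - 6*h^2 - 4*h - 9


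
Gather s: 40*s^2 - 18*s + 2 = 40*s^2 - 18*s + 2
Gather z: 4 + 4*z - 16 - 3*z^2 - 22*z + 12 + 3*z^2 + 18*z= 0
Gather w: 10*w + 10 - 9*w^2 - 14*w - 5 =-9*w^2 - 4*w + 5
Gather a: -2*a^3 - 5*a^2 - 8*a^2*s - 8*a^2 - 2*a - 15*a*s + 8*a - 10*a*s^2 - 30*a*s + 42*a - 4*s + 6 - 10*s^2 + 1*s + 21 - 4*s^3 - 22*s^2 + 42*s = -2*a^3 + a^2*(-8*s - 13) + a*(-10*s^2 - 45*s + 48) - 4*s^3 - 32*s^2 + 39*s + 27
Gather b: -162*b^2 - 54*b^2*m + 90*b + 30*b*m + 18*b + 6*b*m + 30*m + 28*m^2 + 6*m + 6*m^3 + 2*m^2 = b^2*(-54*m - 162) + b*(36*m + 108) + 6*m^3 + 30*m^2 + 36*m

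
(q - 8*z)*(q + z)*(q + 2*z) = q^3 - 5*q^2*z - 22*q*z^2 - 16*z^3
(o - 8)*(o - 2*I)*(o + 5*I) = o^3 - 8*o^2 + 3*I*o^2 + 10*o - 24*I*o - 80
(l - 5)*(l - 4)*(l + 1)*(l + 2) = l^4 - 6*l^3 - 5*l^2 + 42*l + 40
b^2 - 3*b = b*(b - 3)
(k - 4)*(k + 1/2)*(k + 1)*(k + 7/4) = k^4 - 3*k^3/4 - 79*k^2/8 - 93*k/8 - 7/2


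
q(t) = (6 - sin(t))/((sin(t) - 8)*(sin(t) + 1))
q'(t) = -(6 - sin(t))*cos(t)/((sin(t) - 8)*(sin(t) + 1)^2) - (6 - sin(t))*cos(t)/((sin(t) - 8)^2*(sin(t) + 1)) - cos(t)/((sin(t) - 8)*(sin(t) + 1))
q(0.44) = -0.52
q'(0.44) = 0.35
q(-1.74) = -54.44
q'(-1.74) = -642.22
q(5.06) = -12.98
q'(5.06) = 74.07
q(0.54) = -0.48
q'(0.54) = 0.29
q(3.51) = -1.19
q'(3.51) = -1.78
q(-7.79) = -380.10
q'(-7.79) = 11878.17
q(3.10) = -0.72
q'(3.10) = -0.72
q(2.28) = -0.41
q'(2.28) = -0.17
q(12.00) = -1.65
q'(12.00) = 3.06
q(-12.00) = -0.48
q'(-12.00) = 0.28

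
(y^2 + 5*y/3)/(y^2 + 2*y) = (y + 5/3)/(y + 2)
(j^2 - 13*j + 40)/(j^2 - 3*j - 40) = (j - 5)/(j + 5)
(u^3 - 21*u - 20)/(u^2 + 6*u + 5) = (u^2 - u - 20)/(u + 5)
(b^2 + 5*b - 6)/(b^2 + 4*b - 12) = (b - 1)/(b - 2)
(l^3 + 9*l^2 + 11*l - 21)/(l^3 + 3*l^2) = 1 + 6/l - 7/l^2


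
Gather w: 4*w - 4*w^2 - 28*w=-4*w^2 - 24*w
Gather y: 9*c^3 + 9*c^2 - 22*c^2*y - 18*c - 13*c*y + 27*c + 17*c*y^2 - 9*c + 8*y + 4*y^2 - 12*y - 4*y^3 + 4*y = 9*c^3 + 9*c^2 - 4*y^3 + y^2*(17*c + 4) + y*(-22*c^2 - 13*c)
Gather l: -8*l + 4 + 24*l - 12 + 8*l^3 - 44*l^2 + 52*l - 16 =8*l^3 - 44*l^2 + 68*l - 24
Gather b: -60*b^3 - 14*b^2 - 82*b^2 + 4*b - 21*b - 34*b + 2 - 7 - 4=-60*b^3 - 96*b^2 - 51*b - 9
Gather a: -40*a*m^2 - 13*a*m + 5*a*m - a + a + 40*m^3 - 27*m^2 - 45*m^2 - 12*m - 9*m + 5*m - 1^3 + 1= a*(-40*m^2 - 8*m) + 40*m^3 - 72*m^2 - 16*m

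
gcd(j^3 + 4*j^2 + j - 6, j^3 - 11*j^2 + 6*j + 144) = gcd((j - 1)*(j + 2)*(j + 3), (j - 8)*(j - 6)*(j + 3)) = j + 3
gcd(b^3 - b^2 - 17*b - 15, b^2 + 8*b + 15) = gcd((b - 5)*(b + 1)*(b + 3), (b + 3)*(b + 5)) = b + 3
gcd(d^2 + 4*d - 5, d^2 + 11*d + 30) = d + 5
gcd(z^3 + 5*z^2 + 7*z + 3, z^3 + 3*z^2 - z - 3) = z^2 + 4*z + 3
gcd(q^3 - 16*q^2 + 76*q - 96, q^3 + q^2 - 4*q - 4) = q - 2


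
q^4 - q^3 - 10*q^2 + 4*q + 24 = (q - 3)*(q - 2)*(q + 2)^2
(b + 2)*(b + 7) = b^2 + 9*b + 14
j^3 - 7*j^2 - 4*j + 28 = (j - 7)*(j - 2)*(j + 2)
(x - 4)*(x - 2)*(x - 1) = x^3 - 7*x^2 + 14*x - 8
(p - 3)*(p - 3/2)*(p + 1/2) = p^3 - 4*p^2 + 9*p/4 + 9/4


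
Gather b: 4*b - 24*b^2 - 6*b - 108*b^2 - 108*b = -132*b^2 - 110*b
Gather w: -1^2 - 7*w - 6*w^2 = -6*w^2 - 7*w - 1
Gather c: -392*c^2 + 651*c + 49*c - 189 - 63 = -392*c^2 + 700*c - 252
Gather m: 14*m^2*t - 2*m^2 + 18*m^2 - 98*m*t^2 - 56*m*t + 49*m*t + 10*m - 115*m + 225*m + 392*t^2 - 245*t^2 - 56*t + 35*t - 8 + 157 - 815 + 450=m^2*(14*t + 16) + m*(-98*t^2 - 7*t + 120) + 147*t^2 - 21*t - 216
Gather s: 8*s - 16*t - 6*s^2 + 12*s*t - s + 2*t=-6*s^2 + s*(12*t + 7) - 14*t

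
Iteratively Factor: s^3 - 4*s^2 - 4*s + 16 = (s - 2)*(s^2 - 2*s - 8) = (s - 2)*(s + 2)*(s - 4)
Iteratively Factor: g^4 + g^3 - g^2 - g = (g + 1)*(g^3 - g) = (g - 1)*(g + 1)*(g^2 + g) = (g - 1)*(g + 1)^2*(g)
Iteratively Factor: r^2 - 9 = (r + 3)*(r - 3)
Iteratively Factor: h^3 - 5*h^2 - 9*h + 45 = (h + 3)*(h^2 - 8*h + 15) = (h - 3)*(h + 3)*(h - 5)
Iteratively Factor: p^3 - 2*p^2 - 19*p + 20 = (p - 5)*(p^2 + 3*p - 4) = (p - 5)*(p + 4)*(p - 1)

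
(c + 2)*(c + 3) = c^2 + 5*c + 6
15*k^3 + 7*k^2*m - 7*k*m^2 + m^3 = (-5*k + m)*(-3*k + m)*(k + m)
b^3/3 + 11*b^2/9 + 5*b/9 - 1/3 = (b/3 + 1)*(b - 1/3)*(b + 1)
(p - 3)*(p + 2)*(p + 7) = p^3 + 6*p^2 - 13*p - 42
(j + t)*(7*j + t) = 7*j^2 + 8*j*t + t^2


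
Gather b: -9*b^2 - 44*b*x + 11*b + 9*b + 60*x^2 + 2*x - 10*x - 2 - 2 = -9*b^2 + b*(20 - 44*x) + 60*x^2 - 8*x - 4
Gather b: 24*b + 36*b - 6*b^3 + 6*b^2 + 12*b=-6*b^3 + 6*b^2 + 72*b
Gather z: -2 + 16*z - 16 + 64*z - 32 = 80*z - 50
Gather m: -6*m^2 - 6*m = -6*m^2 - 6*m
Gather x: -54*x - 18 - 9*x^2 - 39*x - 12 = -9*x^2 - 93*x - 30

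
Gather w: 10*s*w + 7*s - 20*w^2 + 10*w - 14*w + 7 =7*s - 20*w^2 + w*(10*s - 4) + 7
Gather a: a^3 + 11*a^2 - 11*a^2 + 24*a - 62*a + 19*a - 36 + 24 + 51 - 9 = a^3 - 19*a + 30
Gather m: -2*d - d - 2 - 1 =-3*d - 3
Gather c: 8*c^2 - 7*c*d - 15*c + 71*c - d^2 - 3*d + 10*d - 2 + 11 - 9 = 8*c^2 + c*(56 - 7*d) - d^2 + 7*d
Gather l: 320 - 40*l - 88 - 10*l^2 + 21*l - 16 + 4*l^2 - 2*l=-6*l^2 - 21*l + 216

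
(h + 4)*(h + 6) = h^2 + 10*h + 24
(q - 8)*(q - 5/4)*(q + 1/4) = q^3 - 9*q^2 + 123*q/16 + 5/2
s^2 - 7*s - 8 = (s - 8)*(s + 1)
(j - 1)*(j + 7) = j^2 + 6*j - 7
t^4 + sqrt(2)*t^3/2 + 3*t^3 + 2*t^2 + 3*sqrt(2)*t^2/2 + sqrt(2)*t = t*(t + 1)*(t + 2)*(t + sqrt(2)/2)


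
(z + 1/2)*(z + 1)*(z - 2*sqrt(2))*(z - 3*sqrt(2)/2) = z^4 - 7*sqrt(2)*z^3/2 + 3*z^3/2 - 21*sqrt(2)*z^2/4 + 13*z^2/2 - 7*sqrt(2)*z/4 + 9*z + 3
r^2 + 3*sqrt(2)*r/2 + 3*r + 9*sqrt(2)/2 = (r + 3)*(r + 3*sqrt(2)/2)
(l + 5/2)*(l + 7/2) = l^2 + 6*l + 35/4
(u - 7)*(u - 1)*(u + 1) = u^3 - 7*u^2 - u + 7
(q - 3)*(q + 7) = q^2 + 4*q - 21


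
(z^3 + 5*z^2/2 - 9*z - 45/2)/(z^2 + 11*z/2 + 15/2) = z - 3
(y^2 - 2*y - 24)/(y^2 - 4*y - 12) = (y + 4)/(y + 2)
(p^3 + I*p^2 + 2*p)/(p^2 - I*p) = p + 2*I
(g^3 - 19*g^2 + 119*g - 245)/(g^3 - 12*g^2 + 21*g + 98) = (g - 5)/(g + 2)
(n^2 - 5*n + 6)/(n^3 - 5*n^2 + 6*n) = 1/n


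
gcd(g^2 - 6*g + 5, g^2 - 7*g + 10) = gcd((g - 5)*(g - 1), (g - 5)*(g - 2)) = g - 5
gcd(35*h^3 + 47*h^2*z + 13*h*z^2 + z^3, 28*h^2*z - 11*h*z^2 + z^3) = 1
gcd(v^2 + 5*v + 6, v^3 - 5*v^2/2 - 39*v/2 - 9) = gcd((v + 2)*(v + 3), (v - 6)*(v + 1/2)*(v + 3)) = v + 3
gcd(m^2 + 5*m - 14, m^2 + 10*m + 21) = m + 7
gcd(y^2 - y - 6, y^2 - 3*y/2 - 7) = y + 2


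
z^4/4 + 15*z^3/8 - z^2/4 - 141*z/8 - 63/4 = (z/4 + 1/4)*(z - 3)*(z + 7/2)*(z + 6)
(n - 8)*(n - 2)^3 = n^4 - 14*n^3 + 60*n^2 - 104*n + 64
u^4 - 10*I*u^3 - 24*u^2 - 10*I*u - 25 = (u - 5*I)^2*(u - I)*(u + I)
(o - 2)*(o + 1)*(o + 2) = o^3 + o^2 - 4*o - 4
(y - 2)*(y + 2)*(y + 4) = y^3 + 4*y^2 - 4*y - 16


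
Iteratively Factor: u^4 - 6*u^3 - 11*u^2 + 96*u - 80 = (u - 4)*(u^3 - 2*u^2 - 19*u + 20) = (u - 5)*(u - 4)*(u^2 + 3*u - 4) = (u - 5)*(u - 4)*(u - 1)*(u + 4)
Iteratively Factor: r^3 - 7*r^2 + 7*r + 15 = (r - 5)*(r^2 - 2*r - 3) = (r - 5)*(r + 1)*(r - 3)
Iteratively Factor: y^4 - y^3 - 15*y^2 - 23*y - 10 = (y + 1)*(y^3 - 2*y^2 - 13*y - 10) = (y + 1)*(y + 2)*(y^2 - 4*y - 5) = (y - 5)*(y + 1)*(y + 2)*(y + 1)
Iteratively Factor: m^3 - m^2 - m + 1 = (m - 1)*(m^2 - 1) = (m - 1)^2*(m + 1)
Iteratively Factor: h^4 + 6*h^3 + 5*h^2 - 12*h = (h + 4)*(h^3 + 2*h^2 - 3*h) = h*(h + 4)*(h^2 + 2*h - 3) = h*(h + 3)*(h + 4)*(h - 1)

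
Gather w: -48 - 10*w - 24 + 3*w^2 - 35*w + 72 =3*w^2 - 45*w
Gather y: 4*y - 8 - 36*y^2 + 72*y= -36*y^2 + 76*y - 8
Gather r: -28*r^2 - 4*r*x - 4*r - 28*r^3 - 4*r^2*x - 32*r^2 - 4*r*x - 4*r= -28*r^3 + r^2*(-4*x - 60) + r*(-8*x - 8)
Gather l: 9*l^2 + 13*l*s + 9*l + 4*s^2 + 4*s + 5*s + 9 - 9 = 9*l^2 + l*(13*s + 9) + 4*s^2 + 9*s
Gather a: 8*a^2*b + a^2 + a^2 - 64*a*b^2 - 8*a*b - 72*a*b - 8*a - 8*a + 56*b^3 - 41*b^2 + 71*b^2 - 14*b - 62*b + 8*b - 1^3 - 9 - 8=a^2*(8*b + 2) + a*(-64*b^2 - 80*b - 16) + 56*b^3 + 30*b^2 - 68*b - 18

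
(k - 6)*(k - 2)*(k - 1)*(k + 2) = k^4 - 7*k^3 + 2*k^2 + 28*k - 24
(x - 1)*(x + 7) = x^2 + 6*x - 7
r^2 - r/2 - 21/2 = (r - 7/2)*(r + 3)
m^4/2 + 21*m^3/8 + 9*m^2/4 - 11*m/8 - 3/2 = (m/2 + 1/2)*(m - 3/4)*(m + 1)*(m + 4)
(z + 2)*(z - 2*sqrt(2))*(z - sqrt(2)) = z^3 - 3*sqrt(2)*z^2 + 2*z^2 - 6*sqrt(2)*z + 4*z + 8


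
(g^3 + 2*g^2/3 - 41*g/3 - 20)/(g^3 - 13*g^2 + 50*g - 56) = (g^2 + 14*g/3 + 5)/(g^2 - 9*g + 14)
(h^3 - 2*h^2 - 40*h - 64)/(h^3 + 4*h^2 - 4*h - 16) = (h - 8)/(h - 2)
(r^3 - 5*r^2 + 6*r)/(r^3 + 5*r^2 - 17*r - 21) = r*(r - 2)/(r^2 + 8*r + 7)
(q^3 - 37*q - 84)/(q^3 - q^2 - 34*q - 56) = (q + 3)/(q + 2)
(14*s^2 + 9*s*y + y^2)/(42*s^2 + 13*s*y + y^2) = (2*s + y)/(6*s + y)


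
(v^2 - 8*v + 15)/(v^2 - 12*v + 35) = (v - 3)/(v - 7)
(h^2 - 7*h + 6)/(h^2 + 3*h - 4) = (h - 6)/(h + 4)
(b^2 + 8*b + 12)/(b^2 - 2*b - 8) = (b + 6)/(b - 4)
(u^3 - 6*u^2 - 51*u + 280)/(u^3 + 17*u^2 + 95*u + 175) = (u^2 - 13*u + 40)/(u^2 + 10*u + 25)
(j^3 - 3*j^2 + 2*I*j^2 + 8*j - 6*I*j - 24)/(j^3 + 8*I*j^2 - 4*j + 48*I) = (j - 3)/(j + 6*I)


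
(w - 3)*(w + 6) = w^2 + 3*w - 18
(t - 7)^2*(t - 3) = t^3 - 17*t^2 + 91*t - 147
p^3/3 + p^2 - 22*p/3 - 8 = (p/3 + 1/3)*(p - 4)*(p + 6)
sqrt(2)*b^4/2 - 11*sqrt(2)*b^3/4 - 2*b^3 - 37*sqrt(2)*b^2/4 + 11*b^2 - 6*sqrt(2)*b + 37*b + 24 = (b - 8)*(b + 3/2)*(b - 2*sqrt(2))*(sqrt(2)*b/2 + sqrt(2)/2)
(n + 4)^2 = n^2 + 8*n + 16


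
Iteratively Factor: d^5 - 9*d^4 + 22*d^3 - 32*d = (d)*(d^4 - 9*d^3 + 22*d^2 - 32) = d*(d + 1)*(d^3 - 10*d^2 + 32*d - 32) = d*(d - 2)*(d + 1)*(d^2 - 8*d + 16) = d*(d - 4)*(d - 2)*(d + 1)*(d - 4)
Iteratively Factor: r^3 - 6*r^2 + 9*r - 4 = (r - 4)*(r^2 - 2*r + 1) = (r - 4)*(r - 1)*(r - 1)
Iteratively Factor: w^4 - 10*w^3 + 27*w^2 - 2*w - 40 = (w - 4)*(w^3 - 6*w^2 + 3*w + 10) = (w - 4)*(w - 2)*(w^2 - 4*w - 5) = (w - 5)*(w - 4)*(w - 2)*(w + 1)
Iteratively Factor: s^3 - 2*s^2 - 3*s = (s + 1)*(s^2 - 3*s) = (s - 3)*(s + 1)*(s)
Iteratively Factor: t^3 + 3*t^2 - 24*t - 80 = (t + 4)*(t^2 - t - 20) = (t - 5)*(t + 4)*(t + 4)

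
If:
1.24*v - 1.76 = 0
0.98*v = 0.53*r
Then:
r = 2.62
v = 1.42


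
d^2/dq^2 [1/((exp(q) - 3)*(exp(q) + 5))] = (4*exp(3*q) + 6*exp(2*q) + 64*exp(q) + 30)*exp(q)/(exp(6*q) + 6*exp(5*q) - 33*exp(4*q) - 172*exp(3*q) + 495*exp(2*q) + 1350*exp(q) - 3375)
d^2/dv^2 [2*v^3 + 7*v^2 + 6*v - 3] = 12*v + 14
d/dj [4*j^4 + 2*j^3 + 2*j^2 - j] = 16*j^3 + 6*j^2 + 4*j - 1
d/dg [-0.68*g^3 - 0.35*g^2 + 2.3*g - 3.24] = -2.04*g^2 - 0.7*g + 2.3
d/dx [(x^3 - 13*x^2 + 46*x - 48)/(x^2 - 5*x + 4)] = (x^4 - 10*x^3 + 31*x^2 - 8*x - 56)/(x^4 - 10*x^3 + 33*x^2 - 40*x + 16)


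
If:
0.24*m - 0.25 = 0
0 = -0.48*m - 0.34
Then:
No Solution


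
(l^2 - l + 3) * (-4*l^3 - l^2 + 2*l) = -4*l^5 + 3*l^4 - 9*l^3 - 5*l^2 + 6*l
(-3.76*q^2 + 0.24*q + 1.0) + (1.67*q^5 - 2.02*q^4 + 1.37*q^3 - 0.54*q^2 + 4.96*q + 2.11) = 1.67*q^5 - 2.02*q^4 + 1.37*q^3 - 4.3*q^2 + 5.2*q + 3.11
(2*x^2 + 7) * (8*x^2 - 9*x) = 16*x^4 - 18*x^3 + 56*x^2 - 63*x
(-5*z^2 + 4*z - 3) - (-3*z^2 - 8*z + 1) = -2*z^2 + 12*z - 4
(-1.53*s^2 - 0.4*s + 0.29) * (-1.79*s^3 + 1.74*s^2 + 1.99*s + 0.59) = 2.7387*s^5 - 1.9462*s^4 - 4.2598*s^3 - 1.1941*s^2 + 0.3411*s + 0.1711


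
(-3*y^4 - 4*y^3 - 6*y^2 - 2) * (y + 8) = -3*y^5 - 28*y^4 - 38*y^3 - 48*y^2 - 2*y - 16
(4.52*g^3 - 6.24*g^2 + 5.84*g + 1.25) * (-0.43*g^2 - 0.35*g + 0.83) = -1.9436*g^5 + 1.1012*g^4 + 3.4244*g^3 - 7.7607*g^2 + 4.4097*g + 1.0375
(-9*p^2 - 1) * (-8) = 72*p^2 + 8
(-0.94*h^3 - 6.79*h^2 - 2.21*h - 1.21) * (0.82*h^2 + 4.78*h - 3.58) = -0.7708*h^5 - 10.061*h^4 - 30.9032*h^3 + 12.7522*h^2 + 2.128*h + 4.3318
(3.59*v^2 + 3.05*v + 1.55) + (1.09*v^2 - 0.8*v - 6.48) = 4.68*v^2 + 2.25*v - 4.93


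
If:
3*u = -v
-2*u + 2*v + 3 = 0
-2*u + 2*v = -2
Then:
No Solution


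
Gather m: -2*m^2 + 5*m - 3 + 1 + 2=-2*m^2 + 5*m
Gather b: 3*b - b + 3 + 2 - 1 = 2*b + 4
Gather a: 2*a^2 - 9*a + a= 2*a^2 - 8*a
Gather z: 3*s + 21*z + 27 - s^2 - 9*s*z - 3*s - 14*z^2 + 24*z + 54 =-s^2 - 14*z^2 + z*(45 - 9*s) + 81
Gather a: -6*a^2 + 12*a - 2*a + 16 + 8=-6*a^2 + 10*a + 24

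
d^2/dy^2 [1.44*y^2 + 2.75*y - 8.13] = 2.88000000000000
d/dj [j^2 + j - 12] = 2*j + 1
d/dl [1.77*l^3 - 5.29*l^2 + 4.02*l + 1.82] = 5.31*l^2 - 10.58*l + 4.02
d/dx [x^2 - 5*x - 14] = 2*x - 5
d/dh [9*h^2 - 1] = 18*h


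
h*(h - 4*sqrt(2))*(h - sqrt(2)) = h^3 - 5*sqrt(2)*h^2 + 8*h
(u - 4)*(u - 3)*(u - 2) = u^3 - 9*u^2 + 26*u - 24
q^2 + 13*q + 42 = (q + 6)*(q + 7)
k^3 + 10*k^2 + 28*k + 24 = (k + 2)^2*(k + 6)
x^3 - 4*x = x*(x - 2)*(x + 2)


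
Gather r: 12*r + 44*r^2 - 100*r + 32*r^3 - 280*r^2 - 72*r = 32*r^3 - 236*r^2 - 160*r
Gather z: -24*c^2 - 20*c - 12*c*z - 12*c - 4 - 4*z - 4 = -24*c^2 - 32*c + z*(-12*c - 4) - 8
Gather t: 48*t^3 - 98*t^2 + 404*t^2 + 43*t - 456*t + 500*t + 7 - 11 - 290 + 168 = 48*t^3 + 306*t^2 + 87*t - 126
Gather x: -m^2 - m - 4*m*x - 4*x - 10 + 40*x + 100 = -m^2 - m + x*(36 - 4*m) + 90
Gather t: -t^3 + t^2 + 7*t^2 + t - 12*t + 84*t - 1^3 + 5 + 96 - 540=-t^3 + 8*t^2 + 73*t - 440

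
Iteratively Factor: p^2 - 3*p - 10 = (p - 5)*(p + 2)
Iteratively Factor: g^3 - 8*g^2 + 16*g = (g - 4)*(g^2 - 4*g) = g*(g - 4)*(g - 4)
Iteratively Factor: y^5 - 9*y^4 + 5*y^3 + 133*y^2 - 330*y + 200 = (y + 4)*(y^4 - 13*y^3 + 57*y^2 - 95*y + 50) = (y - 5)*(y + 4)*(y^3 - 8*y^2 + 17*y - 10) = (y - 5)*(y - 2)*(y + 4)*(y^2 - 6*y + 5) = (y - 5)*(y - 2)*(y - 1)*(y + 4)*(y - 5)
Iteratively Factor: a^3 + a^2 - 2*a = (a - 1)*(a^2 + 2*a) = (a - 1)*(a + 2)*(a)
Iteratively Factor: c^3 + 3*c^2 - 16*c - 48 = (c + 4)*(c^2 - c - 12) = (c - 4)*(c + 4)*(c + 3)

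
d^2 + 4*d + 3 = (d + 1)*(d + 3)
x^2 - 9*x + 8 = (x - 8)*(x - 1)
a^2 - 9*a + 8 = (a - 8)*(a - 1)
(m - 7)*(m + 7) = m^2 - 49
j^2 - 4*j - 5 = (j - 5)*(j + 1)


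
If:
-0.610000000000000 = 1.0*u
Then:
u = -0.61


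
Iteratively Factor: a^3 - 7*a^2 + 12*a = (a - 3)*(a^2 - 4*a) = a*(a - 3)*(a - 4)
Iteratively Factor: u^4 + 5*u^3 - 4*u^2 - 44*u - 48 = (u + 4)*(u^3 + u^2 - 8*u - 12) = (u + 2)*(u + 4)*(u^2 - u - 6) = (u + 2)^2*(u + 4)*(u - 3)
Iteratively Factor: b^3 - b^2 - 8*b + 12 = (b - 2)*(b^2 + b - 6) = (b - 2)^2*(b + 3)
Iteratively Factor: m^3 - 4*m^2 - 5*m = (m)*(m^2 - 4*m - 5) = m*(m - 5)*(m + 1)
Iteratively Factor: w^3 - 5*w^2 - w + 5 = (w - 5)*(w^2 - 1) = (w - 5)*(w + 1)*(w - 1)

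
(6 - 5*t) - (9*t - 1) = 7 - 14*t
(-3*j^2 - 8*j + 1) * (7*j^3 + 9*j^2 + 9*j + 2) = -21*j^5 - 83*j^4 - 92*j^3 - 69*j^2 - 7*j + 2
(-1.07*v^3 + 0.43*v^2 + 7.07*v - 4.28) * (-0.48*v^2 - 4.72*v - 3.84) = 0.5136*v^5 + 4.844*v^4 - 1.3144*v^3 - 32.9672*v^2 - 6.9472*v + 16.4352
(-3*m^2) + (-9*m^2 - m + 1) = -12*m^2 - m + 1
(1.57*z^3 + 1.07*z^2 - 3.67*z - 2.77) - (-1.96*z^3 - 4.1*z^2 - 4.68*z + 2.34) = 3.53*z^3 + 5.17*z^2 + 1.01*z - 5.11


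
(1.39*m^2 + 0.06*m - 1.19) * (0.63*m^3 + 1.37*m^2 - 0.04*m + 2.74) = 0.8757*m^5 + 1.9421*m^4 - 0.7231*m^3 + 2.1759*m^2 + 0.212*m - 3.2606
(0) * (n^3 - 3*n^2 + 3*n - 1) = 0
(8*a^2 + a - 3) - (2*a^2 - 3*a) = 6*a^2 + 4*a - 3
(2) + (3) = 5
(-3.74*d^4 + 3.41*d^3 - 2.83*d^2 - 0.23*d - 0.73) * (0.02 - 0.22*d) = 0.8228*d^5 - 0.825*d^4 + 0.6908*d^3 - 0.00600000000000001*d^2 + 0.156*d - 0.0146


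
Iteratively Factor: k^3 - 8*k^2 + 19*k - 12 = (k - 1)*(k^2 - 7*k + 12) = (k - 3)*(k - 1)*(k - 4)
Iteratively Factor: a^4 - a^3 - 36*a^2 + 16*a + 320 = (a - 4)*(a^3 + 3*a^2 - 24*a - 80) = (a - 4)*(a + 4)*(a^2 - a - 20) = (a - 5)*(a - 4)*(a + 4)*(a + 4)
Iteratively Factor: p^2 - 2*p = (p - 2)*(p)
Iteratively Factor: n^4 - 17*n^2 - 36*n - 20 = (n + 2)*(n^3 - 2*n^2 - 13*n - 10) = (n - 5)*(n + 2)*(n^2 + 3*n + 2) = (n - 5)*(n + 1)*(n + 2)*(n + 2)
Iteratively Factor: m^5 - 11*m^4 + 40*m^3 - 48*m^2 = (m)*(m^4 - 11*m^3 + 40*m^2 - 48*m) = m*(m - 3)*(m^3 - 8*m^2 + 16*m) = m*(m - 4)*(m - 3)*(m^2 - 4*m) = m^2*(m - 4)*(m - 3)*(m - 4)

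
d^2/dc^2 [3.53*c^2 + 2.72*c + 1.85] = 7.06000000000000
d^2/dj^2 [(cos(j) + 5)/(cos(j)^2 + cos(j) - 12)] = (-9*(1 - cos(2*j))^2*cos(j) - 19*(1 - cos(2*j))^2 - 661*cos(j) - 530*cos(2*j) - 93*cos(3*j) + 2*cos(5*j) + 162)/(4*(cos(j) - 3)^3*(cos(j) + 4)^3)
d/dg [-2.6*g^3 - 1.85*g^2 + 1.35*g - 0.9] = -7.8*g^2 - 3.7*g + 1.35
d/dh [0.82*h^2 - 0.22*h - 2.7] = 1.64*h - 0.22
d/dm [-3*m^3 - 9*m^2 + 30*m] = -9*m^2 - 18*m + 30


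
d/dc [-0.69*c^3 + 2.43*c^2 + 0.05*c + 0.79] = -2.07*c^2 + 4.86*c + 0.05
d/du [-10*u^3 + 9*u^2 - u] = -30*u^2 + 18*u - 1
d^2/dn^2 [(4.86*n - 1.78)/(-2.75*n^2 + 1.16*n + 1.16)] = ((4.86*n - 1.78)*(5.5*n - 1.16)*(11.0*n - 2.32) + (80.19*n - 21.0652)*(-2.75*n^2 + 1.16*n + 1.16))/(-2.75*n^2 + 1.16*n + 1.16)^3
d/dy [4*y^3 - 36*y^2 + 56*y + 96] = 12*y^2 - 72*y + 56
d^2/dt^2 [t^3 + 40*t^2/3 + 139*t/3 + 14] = 6*t + 80/3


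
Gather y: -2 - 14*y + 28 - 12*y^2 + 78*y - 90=-12*y^2 + 64*y - 64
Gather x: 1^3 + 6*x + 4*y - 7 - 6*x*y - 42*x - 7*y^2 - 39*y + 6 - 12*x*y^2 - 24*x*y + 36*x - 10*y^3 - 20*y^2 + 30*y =x*(-12*y^2 - 30*y) - 10*y^3 - 27*y^2 - 5*y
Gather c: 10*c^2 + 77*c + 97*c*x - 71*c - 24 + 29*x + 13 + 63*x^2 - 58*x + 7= 10*c^2 + c*(97*x + 6) + 63*x^2 - 29*x - 4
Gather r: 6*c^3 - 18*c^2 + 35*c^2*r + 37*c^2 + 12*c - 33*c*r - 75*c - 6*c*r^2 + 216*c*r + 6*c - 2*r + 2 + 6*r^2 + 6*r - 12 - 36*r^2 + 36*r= 6*c^3 + 19*c^2 - 57*c + r^2*(-6*c - 30) + r*(35*c^2 + 183*c + 40) - 10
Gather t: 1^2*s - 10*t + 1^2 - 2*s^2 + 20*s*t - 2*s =-2*s^2 - s + t*(20*s - 10) + 1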